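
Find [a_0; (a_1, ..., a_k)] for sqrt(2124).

[46; (11, 1, 1, 22, 1, 1, 11, 92)]

Write x_i = (sqrt(2124) + m_i)/d_i with (m_0, d_0) = (0, 1). a_0 = floor(sqrt(2124)) = 46, since 46^2 = 2116 <= 2124 < 2209 = 47^2.
Iterate m_{i+1} = d_i*a_i - m_i, d_{i+1} = (2124 - m_{i+1}^2)/d_i, a_{i+1} = floor((a_0 + m_{i+1})/d_{i+1}):
  m_1 = 1*46 - 0 = 46, d_1 = (2124 - 46^2)/1 = 8/1 = 8, a_1 = floor((46 + 46)/8) = 11.
  m_2 = 8*11 - 46 = 42, d_2 = (2124 - 42^2)/8 = 360/8 = 45, a_2 = floor((46 + 42)/45) = 1.
  m_3 = 45*1 - 42 = 3, d_3 = (2124 - 3^2)/45 = 2115/45 = 47, a_3 = floor((46 + 3)/47) = 1.
  m_4 = 47*1 - 3 = 44, d_4 = (2124 - 44^2)/47 = 188/47 = 4, a_4 = floor((46 + 44)/4) = 22.
  m_5 = 4*22 - 44 = 44, d_5 = (2124 - 44^2)/4 = 188/4 = 47, a_5 = floor((46 + 44)/47) = 1.
  m_6 = 47*1 - 44 = 3, d_6 = (2124 - 3^2)/47 = 2115/47 = 45, a_6 = floor((46 + 3)/45) = 1.
  m_7 = 45*1 - 3 = 42, d_7 = (2124 - 42^2)/45 = 360/45 = 8, a_7 = floor((46 + 42)/8) = 11.
  m_8 = 8*11 - 42 = 46, d_8 = (2124 - 46^2)/8 = 8/8 = 1, a_8 = floor((46 + 46)/1) = 92.
  m_9 = 1*92 - 46 = 46, d_9 = (2124 - 46^2)/1 = 8/1 = 8: (m_9, d_9) = (m_1, d_1) = (46, 8), so from here the quotients repeat a_1, ..., a_8; the period length is 8.
Hence the expansion of sqrt(2124) is a_0 = 46 followed by the repeating block 11, 1, 1, 22, 1, 1, 11, 92 (period 8).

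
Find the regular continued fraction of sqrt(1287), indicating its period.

Write x_i = (sqrt(1287) + m_i)/d_i with (m_0, d_0) = (0, 1). a_0 = floor(sqrt(1287)) = 35, since 35^2 = 1225 <= 1287 < 1296 = 36^2.
Iterate m_{i+1} = d_i*a_i - m_i, d_{i+1} = (1287 - m_{i+1}^2)/d_i, a_{i+1} = floor((a_0 + m_{i+1})/d_{i+1}):
  m_1 = 1*35 - 0 = 35, d_1 = (1287 - 35^2)/1 = 62/1 = 62, a_1 = floor((35 + 35)/62) = 1.
  m_2 = 62*1 - 35 = 27, d_2 = (1287 - 27^2)/62 = 558/62 = 9, a_2 = floor((35 + 27)/9) = 6.
  m_3 = 9*6 - 27 = 27, d_3 = (1287 - 27^2)/9 = 558/9 = 62, a_3 = floor((35 + 27)/62) = 1.
  m_4 = 62*1 - 27 = 35, d_4 = (1287 - 35^2)/62 = 62/62 = 1, a_4 = floor((35 + 35)/1) = 70.
  m_5 = 1*70 - 35 = 35, d_5 = (1287 - 35^2)/1 = 62/1 = 62: (m_5, d_5) = (m_1, d_1) = (35, 62), so from here the quotients repeat a_1, ..., a_4; the period length is 4.
Hence the expansion of sqrt(1287) is a_0 = 35 followed by the repeating block 1, 6, 1, 70 (period 4).

[35; (1, 6, 1, 70)]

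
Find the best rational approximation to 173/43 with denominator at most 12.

4/1

Expand x = 173/43 as a continued fraction with the Euclidean algorithm:
  173 = 4*43 + 1, so a_0 = 4.
  43 = 43*1 + 0, so a_1 = 43.
so x = [4; 43].
Convergents (p_i = a_i*p_{i-1} + p_{i-2}, q_i = a_i*q_{i-1} + q_{i-2} with p_{-2}=0, p_{-1}=1, q_{-2}=1, q_{-1}=0), until the denominator exceeds 12:
  i=0: a_0=4, p_0 = 4*1 + 0 = 4, q_0 = 4*0 + 1 = 1.
  i=1: a_1=43, p_1 = 43*4 + 1 = 173, q_1 = 43*1 + 0 = 43.
q_1 = 43 > 12, so the last convergent with denominator <= 12 is p_0/q_0 = 4/1.
The closest fraction with denominator <= 12 is either p_0/q_0 or the intermediate fraction (k*p_0 + p_{-1})/(k*q_0 + q_{-1}) with the largest k >= 1 whose denominator stays <= 12; these approach x as k grows, and every other convergent or intermediate fraction in range is farther away.
Largest k: floor((12 - q_{-1})/q_0) = floor((12 - 0)/1) = 12 (using the seeds p_{-1} = 1, q_{-1} = 0).
That gives (12*4 + 1)/(12*1 + 0) = 49/12.
Compare the errors: |x - 4/1| = |173*1 - 4*43|/(43*1) = 1/43, and |x - 49/12| = |173*12 - 49*43|/(43*12) = 31/516.
Cross-multiplying, 1*516 = 516 < 1333 = 31*43, so 1/43 is smaller: the convergent 4/1 is closer to x than 49/12.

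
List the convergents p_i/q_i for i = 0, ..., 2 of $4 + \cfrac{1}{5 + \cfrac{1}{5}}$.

4/1, 21/5, 109/26

Using the convergent recurrence p_i = a_i*p_{i-1} + p_{i-2}, q_i = a_i*q_{i-1} + q_{i-2} with p_{-2}=0, p_{-1}=1, q_{-2}=1, q_{-1}=0:
  i=0: a_0=4, p_0 = 4*1 + 0 = 4, q_0 = 4*0 + 1 = 1.
  i=1: a_1=5, p_1 = 5*4 + 1 = 21, q_1 = 5*1 + 0 = 5.
  i=2: a_2=5, p_2 = 5*21 + 4 = 109, q_2 = 5*5 + 1 = 26.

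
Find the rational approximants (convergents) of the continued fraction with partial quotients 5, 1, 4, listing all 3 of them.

Using the convergent recurrence p_i = a_i*p_{i-1} + p_{i-2}, q_i = a_i*q_{i-1} + q_{i-2} with p_{-2}=0, p_{-1}=1, q_{-2}=1, q_{-1}=0:
  i=0: a_0=5, p_0 = 5*1 + 0 = 5, q_0 = 5*0 + 1 = 1.
  i=1: a_1=1, p_1 = 1*5 + 1 = 6, q_1 = 1*1 + 0 = 1.
  i=2: a_2=4, p_2 = 4*6 + 5 = 29, q_2 = 4*1 + 1 = 5.

5/1, 6/1, 29/5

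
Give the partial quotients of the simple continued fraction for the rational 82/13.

[6; 3, 4]

Run the Euclidean algorithm on 82 and 13; the successive quotients are the partial quotients a_0, a_1, ... (each step inverts the fractional part left over by the previous one):
  82 = 6*13 + 4, so a_0 = 6.
  13 = 3*4 + 1, so a_1 = 3.
  4 = 4*1 + 0, so a_2 = 4.
The remainder reaches 0 after 3 divisions, so the expansion has 3 partial quotients, read off in order.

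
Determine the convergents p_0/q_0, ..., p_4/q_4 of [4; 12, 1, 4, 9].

Using the convergent recurrence p_i = a_i*p_{i-1} + p_{i-2}, q_i = a_i*q_{i-1} + q_{i-2} with p_{-2}=0, p_{-1}=1, q_{-2}=1, q_{-1}=0:
  i=0: a_0=4, p_0 = 4*1 + 0 = 4, q_0 = 4*0 + 1 = 1.
  i=1: a_1=12, p_1 = 12*4 + 1 = 49, q_1 = 12*1 + 0 = 12.
  i=2: a_2=1, p_2 = 1*49 + 4 = 53, q_2 = 1*12 + 1 = 13.
  i=3: a_3=4, p_3 = 4*53 + 49 = 261, q_3 = 4*13 + 12 = 64.
  i=4: a_4=9, p_4 = 9*261 + 53 = 2402, q_4 = 9*64 + 13 = 589.

4/1, 49/12, 53/13, 261/64, 2402/589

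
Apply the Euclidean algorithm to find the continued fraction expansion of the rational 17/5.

[3; 2, 2]

Run the Euclidean algorithm on 17 and 5; the successive quotients are the partial quotients a_0, a_1, ... (each step inverts the fractional part left over by the previous one):
  17 = 3*5 + 2, so a_0 = 3.
  5 = 2*2 + 1, so a_1 = 2.
  2 = 2*1 + 0, so a_2 = 2.
The remainder reaches 0 after 3 divisions, so the expansion has 3 partial quotients, read off in order.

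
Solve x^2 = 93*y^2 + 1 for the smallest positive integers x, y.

First expand sqrt(93) as a continued fraction. With x_i = (sqrt(93) + m_i)/d_i and (m_0, d_0) = (0, 1): a_0 = floor(sqrt(93)) = 9, since 9^2 = 81 <= 93 < 100 = 10^2.
Iterate m_{i+1} = d_i*a_i - m_i, d_{i+1} = (93 - m_{i+1}^2)/d_i, a_{i+1} = floor((a_0 + m_{i+1})/d_{i+1}):
  m_1 = 1*9 - 0 = 9, d_1 = (93 - 9^2)/1 = 12/1 = 12, a_1 = floor((9 + 9)/12) = 1.
  m_2 = 12*1 - 9 = 3, d_2 = (93 - 3^2)/12 = 84/12 = 7, a_2 = floor((9 + 3)/7) = 1.
  m_3 = 7*1 - 3 = 4, d_3 = (93 - 4^2)/7 = 77/7 = 11, a_3 = floor((9 + 4)/11) = 1.
  m_4 = 11*1 - 4 = 7, d_4 = (93 - 7^2)/11 = 44/11 = 4, a_4 = floor((9 + 7)/4) = 4.
  m_5 = 4*4 - 7 = 9, d_5 = (93 - 9^2)/4 = 12/4 = 3, a_5 = floor((9 + 9)/3) = 6.
  m_6 = 3*6 - 9 = 9, d_6 = (93 - 9^2)/3 = 12/3 = 4, a_6 = floor((9 + 9)/4) = 4.
  m_7 = 4*4 - 9 = 7, d_7 = (93 - 7^2)/4 = 44/4 = 11, a_7 = floor((9 + 7)/11) = 1.
  m_8 = 11*1 - 7 = 4, d_8 = (93 - 4^2)/11 = 77/11 = 7, a_8 = floor((9 + 4)/7) = 1.
  m_9 = 7*1 - 4 = 3, d_9 = (93 - 3^2)/7 = 84/7 = 12, a_9 = floor((9 + 3)/12) = 1.
  m_10 = 12*1 - 3 = 9, d_10 = (93 - 9^2)/12 = 12/12 = 1, a_10 = floor((9 + 9)/1) = 18.
  m_11 = 1*18 - 9 = 9, d_11 = (93 - 9^2)/1 = 12/1 = 12: (m_11, d_11) = (m_1, d_1) = (9, 12), so from here the quotients repeat a_1, ..., a_10; the period length is 10.
So sqrt(93) = [9; (1, 1, 1, 4, 6, 4, 1, 1, 1, 18)] with period length k = 10.
k is even, so the fundamental solution of x^2 - 93y^2 = 1 is (p_{k-1}, q_{k-1}) = (p_9, q_9); compute convergents through index 9.
Convergents (p_i = a_i*p_{i-1} + p_{i-2}, q_i = a_i*q_{i-1} + q_{i-2} with p_{-2}=0, p_{-1}=1, q_{-2}=1, q_{-1}=0):
  i=0: a_0=9, p_0 = 9*1 + 0 = 9, q_0 = 9*0 + 1 = 1.
  i=1: a_1=1, p_1 = 1*9 + 1 = 10, q_1 = 1*1 + 0 = 1.
  i=2: a_2=1, p_2 = 1*10 + 9 = 19, q_2 = 1*1 + 1 = 2.
  i=3: a_3=1, p_3 = 1*19 + 10 = 29, q_3 = 1*2 + 1 = 3.
  i=4: a_4=4, p_4 = 4*29 + 19 = 135, q_4 = 4*3 + 2 = 14.
  i=5: a_5=6, p_5 = 6*135 + 29 = 839, q_5 = 6*14 + 3 = 87.
  i=6: a_6=4, p_6 = 4*839 + 135 = 3491, q_6 = 4*87 + 14 = 362.
  i=7: a_7=1, p_7 = 1*3491 + 839 = 4330, q_7 = 1*362 + 87 = 449.
  i=8: a_8=1, p_8 = 1*4330 + 3491 = 7821, q_8 = 1*449 + 362 = 811.
  i=9: a_9=1, p_9 = 1*7821 + 4330 = 12151, q_9 = 1*811 + 449 = 1260.
Check: 12151^2 - 93*1260^2 = 147646801 - 147646800 = 1, so (x, y) = (12151, 1260) solves the equation, and by the theorem it is the least positive solution.

(x, y) = (12151, 1260)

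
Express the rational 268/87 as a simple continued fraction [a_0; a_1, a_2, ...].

Run the Euclidean algorithm on 268 and 87; the successive quotients are the partial quotients a_0, a_1, ... (each step inverts the fractional part left over by the previous one):
  268 = 3*87 + 7, so a_0 = 3.
  87 = 12*7 + 3, so a_1 = 12.
  7 = 2*3 + 1, so a_2 = 2.
  3 = 3*1 + 0, so a_3 = 3.
The remainder reaches 0 after 4 divisions, so the expansion has 4 partial quotients, read off in order.

[3; 12, 2, 3]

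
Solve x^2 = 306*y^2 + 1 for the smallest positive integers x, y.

First expand sqrt(306) as a continued fraction. With x_i = (sqrt(306) + m_i)/d_i and (m_0, d_0) = (0, 1): a_0 = floor(sqrt(306)) = 17, since 17^2 = 289 <= 306 < 324 = 18^2.
Iterate m_{i+1} = d_i*a_i - m_i, d_{i+1} = (306 - m_{i+1}^2)/d_i, a_{i+1} = floor((a_0 + m_{i+1})/d_{i+1}):
  m_1 = 1*17 - 0 = 17, d_1 = (306 - 17^2)/1 = 17/1 = 17, a_1 = floor((17 + 17)/17) = 2.
  m_2 = 17*2 - 17 = 17, d_2 = (306 - 17^2)/17 = 17/17 = 1, a_2 = floor((17 + 17)/1) = 34.
  m_3 = 1*34 - 17 = 17, d_3 = (306 - 17^2)/1 = 17/1 = 17: (m_3, d_3) = (m_1, d_1) = (17, 17), so from here the quotients repeat a_1, a_2; the period length is 2.
So sqrt(306) = [17; (2, 34)] with period length k = 2.
k is even, so the fundamental solution of x^2 - 306y^2 = 1 is (p_{k-1}, q_{k-1}) = (p_1, q_1); compute convergents through index 1.
Convergents (p_i = a_i*p_{i-1} + p_{i-2}, q_i = a_i*q_{i-1} + q_{i-2} with p_{-2}=0, p_{-1}=1, q_{-2}=1, q_{-1}=0):
  i=0: a_0=17, p_0 = 17*1 + 0 = 17, q_0 = 17*0 + 1 = 1.
  i=1: a_1=2, p_1 = 2*17 + 1 = 35, q_1 = 2*1 + 0 = 2.
Check: 35^2 - 306*2^2 = 1225 - 1224 = 1, so (x, y) = (35, 2) solves the equation, and by the theorem it is the least positive solution.

(x, y) = (35, 2)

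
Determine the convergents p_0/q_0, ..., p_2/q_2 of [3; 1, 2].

3/1, 4/1, 11/3

Using the convergent recurrence p_i = a_i*p_{i-1} + p_{i-2}, q_i = a_i*q_{i-1} + q_{i-2} with p_{-2}=0, p_{-1}=1, q_{-2}=1, q_{-1}=0:
  i=0: a_0=3, p_0 = 3*1 + 0 = 3, q_0 = 3*0 + 1 = 1.
  i=1: a_1=1, p_1 = 1*3 + 1 = 4, q_1 = 1*1 + 0 = 1.
  i=2: a_2=2, p_2 = 2*4 + 3 = 11, q_2 = 2*1 + 1 = 3.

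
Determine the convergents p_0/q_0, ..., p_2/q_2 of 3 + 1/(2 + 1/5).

Using the convergent recurrence p_i = a_i*p_{i-1} + p_{i-2}, q_i = a_i*q_{i-1} + q_{i-2} with p_{-2}=0, p_{-1}=1, q_{-2}=1, q_{-1}=0:
  i=0: a_0=3, p_0 = 3*1 + 0 = 3, q_0 = 3*0 + 1 = 1.
  i=1: a_1=2, p_1 = 2*3 + 1 = 7, q_1 = 2*1 + 0 = 2.
  i=2: a_2=5, p_2 = 5*7 + 3 = 38, q_2 = 5*2 + 1 = 11.

3/1, 7/2, 38/11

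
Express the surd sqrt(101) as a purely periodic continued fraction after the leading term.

[10; (20)]

Write x_i = (sqrt(101) + m_i)/d_i with (m_0, d_0) = (0, 1). a_0 = floor(sqrt(101)) = 10, since 10^2 = 100 <= 101 < 121 = 11^2.
Iterate m_{i+1} = d_i*a_i - m_i, d_{i+1} = (101 - m_{i+1}^2)/d_i, a_{i+1} = floor((a_0 + m_{i+1})/d_{i+1}):
  m_1 = 1*10 - 0 = 10, d_1 = (101 - 10^2)/1 = 1/1 = 1, a_1 = floor((10 + 10)/1) = 20.
  m_2 = 1*20 - 10 = 10, d_2 = (101 - 10^2)/1 = 1/1 = 1: (m_2, d_2) = (m_1, d_1) = (10, 1), so from here the quotient a_1 repeats; the period length is 1.
Hence the expansion of sqrt(101) is a_0 = 10 followed by the repeating block 20 (period 1).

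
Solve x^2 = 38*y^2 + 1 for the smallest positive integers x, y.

(x, y) = (37, 6)

First expand sqrt(38) as a continued fraction. With x_i = (sqrt(38) + m_i)/d_i and (m_0, d_0) = (0, 1): a_0 = floor(sqrt(38)) = 6, since 6^2 = 36 <= 38 < 49 = 7^2.
Iterate m_{i+1} = d_i*a_i - m_i, d_{i+1} = (38 - m_{i+1}^2)/d_i, a_{i+1} = floor((a_0 + m_{i+1})/d_{i+1}):
  m_1 = 1*6 - 0 = 6, d_1 = (38 - 6^2)/1 = 2/1 = 2, a_1 = floor((6 + 6)/2) = 6.
  m_2 = 2*6 - 6 = 6, d_2 = (38 - 6^2)/2 = 2/2 = 1, a_2 = floor((6 + 6)/1) = 12.
  m_3 = 1*12 - 6 = 6, d_3 = (38 - 6^2)/1 = 2/1 = 2: (m_3, d_3) = (m_1, d_1) = (6, 2), so from here the quotients repeat a_1, a_2; the period length is 2.
So sqrt(38) = [6; (6, 12)] with period length k = 2.
k is even, so the fundamental solution of x^2 - 38y^2 = 1 is (p_{k-1}, q_{k-1}) = (p_1, q_1); compute convergents through index 1.
Convergents (p_i = a_i*p_{i-1} + p_{i-2}, q_i = a_i*q_{i-1} + q_{i-2} with p_{-2}=0, p_{-1}=1, q_{-2}=1, q_{-1}=0):
  i=0: a_0=6, p_0 = 6*1 + 0 = 6, q_0 = 6*0 + 1 = 1.
  i=1: a_1=6, p_1 = 6*6 + 1 = 37, q_1 = 6*1 + 0 = 6.
Check: 37^2 - 38*6^2 = 1369 - 1368 = 1, so (x, y) = (37, 6) solves the equation, and by the theorem it is the least positive solution.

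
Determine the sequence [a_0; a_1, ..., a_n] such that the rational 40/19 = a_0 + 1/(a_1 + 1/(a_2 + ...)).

Run the Euclidean algorithm on 40 and 19; the successive quotients are the partial quotients a_0, a_1, ... (each step inverts the fractional part left over by the previous one):
  40 = 2*19 + 2, so a_0 = 2.
  19 = 9*2 + 1, so a_1 = 9.
  2 = 2*1 + 0, so a_2 = 2.
The remainder reaches 0 after 3 divisions, so the expansion has 3 partial quotients, read off in order.

[2; 9, 2]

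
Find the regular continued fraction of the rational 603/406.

[1; 2, 16, 2, 2, 2]

Run the Euclidean algorithm on 603 and 406; the successive quotients are the partial quotients a_0, a_1, ... (each step inverts the fractional part left over by the previous one):
  603 = 1*406 + 197, so a_0 = 1.
  406 = 2*197 + 12, so a_1 = 2.
  197 = 16*12 + 5, so a_2 = 16.
  12 = 2*5 + 2, so a_3 = 2.
  5 = 2*2 + 1, so a_4 = 2.
  2 = 2*1 + 0, so a_5 = 2.
The remainder reaches 0 after 6 divisions, so the expansion has 6 partial quotients, read off in order.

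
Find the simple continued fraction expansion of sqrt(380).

Write x_i = (sqrt(380) + m_i)/d_i with (m_0, d_0) = (0, 1). a_0 = floor(sqrt(380)) = 19, since 19^2 = 361 <= 380 < 400 = 20^2.
Iterate m_{i+1} = d_i*a_i - m_i, d_{i+1} = (380 - m_{i+1}^2)/d_i, a_{i+1} = floor((a_0 + m_{i+1})/d_{i+1}):
  m_1 = 1*19 - 0 = 19, d_1 = (380 - 19^2)/1 = 19/1 = 19, a_1 = floor((19 + 19)/19) = 2.
  m_2 = 19*2 - 19 = 19, d_2 = (380 - 19^2)/19 = 19/19 = 1, a_2 = floor((19 + 19)/1) = 38.
  m_3 = 1*38 - 19 = 19, d_3 = (380 - 19^2)/1 = 19/1 = 19: (m_3, d_3) = (m_1, d_1) = (19, 19), so from here the quotients repeat a_1, a_2; the period length is 2.
Hence the expansion of sqrt(380) is a_0 = 19 followed by the repeating block 2, 38 (period 2).

[19; (2, 38)]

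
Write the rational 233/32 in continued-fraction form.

Run the Euclidean algorithm on 233 and 32; the successive quotients are the partial quotients a_0, a_1, ... (each step inverts the fractional part left over by the previous one):
  233 = 7*32 + 9, so a_0 = 7.
  32 = 3*9 + 5, so a_1 = 3.
  9 = 1*5 + 4, so a_2 = 1.
  5 = 1*4 + 1, so a_3 = 1.
  4 = 4*1 + 0, so a_4 = 4.
The remainder reaches 0 after 5 divisions, so the expansion has 5 partial quotients, read off in order.

[7; 3, 1, 1, 4]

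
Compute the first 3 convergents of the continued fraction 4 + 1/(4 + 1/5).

Using the convergent recurrence p_i = a_i*p_{i-1} + p_{i-2}, q_i = a_i*q_{i-1} + q_{i-2} with p_{-2}=0, p_{-1}=1, q_{-2}=1, q_{-1}=0:
  i=0: a_0=4, p_0 = 4*1 + 0 = 4, q_0 = 4*0 + 1 = 1.
  i=1: a_1=4, p_1 = 4*4 + 1 = 17, q_1 = 4*1 + 0 = 4.
  i=2: a_2=5, p_2 = 5*17 + 4 = 89, q_2 = 5*4 + 1 = 21.

4/1, 17/4, 89/21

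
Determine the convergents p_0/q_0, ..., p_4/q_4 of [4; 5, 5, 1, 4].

Using the convergent recurrence p_i = a_i*p_{i-1} + p_{i-2}, q_i = a_i*q_{i-1} + q_{i-2} with p_{-2}=0, p_{-1}=1, q_{-2}=1, q_{-1}=0:
  i=0: a_0=4, p_0 = 4*1 + 0 = 4, q_0 = 4*0 + 1 = 1.
  i=1: a_1=5, p_1 = 5*4 + 1 = 21, q_1 = 5*1 + 0 = 5.
  i=2: a_2=5, p_2 = 5*21 + 4 = 109, q_2 = 5*5 + 1 = 26.
  i=3: a_3=1, p_3 = 1*109 + 21 = 130, q_3 = 1*26 + 5 = 31.
  i=4: a_4=4, p_4 = 4*130 + 109 = 629, q_4 = 4*31 + 26 = 150.

4/1, 21/5, 109/26, 130/31, 629/150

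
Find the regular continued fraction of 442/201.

Run the Euclidean algorithm on 442 and 201; the successive quotients are the partial quotients a_0, a_1, ... (each step inverts the fractional part left over by the previous one):
  442 = 2*201 + 40, so a_0 = 2.
  201 = 5*40 + 1, so a_1 = 5.
  40 = 40*1 + 0, so a_2 = 40.
The remainder reaches 0 after 3 divisions, so the expansion has 3 partial quotients, read off in order.

[2; 5, 40]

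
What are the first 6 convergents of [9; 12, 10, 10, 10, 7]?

9/1, 109/12, 1099/121, 11099/1222, 112089/12341, 795722/87609

Using the convergent recurrence p_i = a_i*p_{i-1} + p_{i-2}, q_i = a_i*q_{i-1} + q_{i-2} with p_{-2}=0, p_{-1}=1, q_{-2}=1, q_{-1}=0:
  i=0: a_0=9, p_0 = 9*1 + 0 = 9, q_0 = 9*0 + 1 = 1.
  i=1: a_1=12, p_1 = 12*9 + 1 = 109, q_1 = 12*1 + 0 = 12.
  i=2: a_2=10, p_2 = 10*109 + 9 = 1099, q_2 = 10*12 + 1 = 121.
  i=3: a_3=10, p_3 = 10*1099 + 109 = 11099, q_3 = 10*121 + 12 = 1222.
  i=4: a_4=10, p_4 = 10*11099 + 1099 = 112089, q_4 = 10*1222 + 121 = 12341.
  i=5: a_5=7, p_5 = 7*112089 + 11099 = 795722, q_5 = 7*12341 + 1222 = 87609.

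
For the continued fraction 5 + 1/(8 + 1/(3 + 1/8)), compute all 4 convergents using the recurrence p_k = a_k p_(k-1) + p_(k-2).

5/1, 41/8, 128/25, 1065/208

Using the convergent recurrence p_i = a_i*p_{i-1} + p_{i-2}, q_i = a_i*q_{i-1} + q_{i-2} with p_{-2}=0, p_{-1}=1, q_{-2}=1, q_{-1}=0:
  i=0: a_0=5, p_0 = 5*1 + 0 = 5, q_0 = 5*0 + 1 = 1.
  i=1: a_1=8, p_1 = 8*5 + 1 = 41, q_1 = 8*1 + 0 = 8.
  i=2: a_2=3, p_2 = 3*41 + 5 = 128, q_2 = 3*8 + 1 = 25.
  i=3: a_3=8, p_3 = 8*128 + 41 = 1065, q_3 = 8*25 + 8 = 208.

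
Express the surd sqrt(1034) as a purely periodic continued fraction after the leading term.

[32; (6, 2, 2, 2, 6, 64)]

Write x_i = (sqrt(1034) + m_i)/d_i with (m_0, d_0) = (0, 1). a_0 = floor(sqrt(1034)) = 32, since 32^2 = 1024 <= 1034 < 1089 = 33^2.
Iterate m_{i+1} = d_i*a_i - m_i, d_{i+1} = (1034 - m_{i+1}^2)/d_i, a_{i+1} = floor((a_0 + m_{i+1})/d_{i+1}):
  m_1 = 1*32 - 0 = 32, d_1 = (1034 - 32^2)/1 = 10/1 = 10, a_1 = floor((32 + 32)/10) = 6.
  m_2 = 10*6 - 32 = 28, d_2 = (1034 - 28^2)/10 = 250/10 = 25, a_2 = floor((32 + 28)/25) = 2.
  m_3 = 25*2 - 28 = 22, d_3 = (1034 - 22^2)/25 = 550/25 = 22, a_3 = floor((32 + 22)/22) = 2.
  m_4 = 22*2 - 22 = 22, d_4 = (1034 - 22^2)/22 = 550/22 = 25, a_4 = floor((32 + 22)/25) = 2.
  m_5 = 25*2 - 22 = 28, d_5 = (1034 - 28^2)/25 = 250/25 = 10, a_5 = floor((32 + 28)/10) = 6.
  m_6 = 10*6 - 28 = 32, d_6 = (1034 - 32^2)/10 = 10/10 = 1, a_6 = floor((32 + 32)/1) = 64.
  m_7 = 1*64 - 32 = 32, d_7 = (1034 - 32^2)/1 = 10/1 = 10: (m_7, d_7) = (m_1, d_1) = (32, 10), so from here the quotients repeat a_1, ..., a_6; the period length is 6.
Hence the expansion of sqrt(1034) is a_0 = 32 followed by the repeating block 6, 2, 2, 2, 6, 64 (period 6).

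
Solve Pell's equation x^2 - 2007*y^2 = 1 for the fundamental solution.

First expand sqrt(2007) as a continued fraction. With x_i = (sqrt(2007) + m_i)/d_i and (m_0, d_0) = (0, 1): a_0 = floor(sqrt(2007)) = 44, since 44^2 = 1936 <= 2007 < 2025 = 45^2.
Iterate m_{i+1} = d_i*a_i - m_i, d_{i+1} = (2007 - m_{i+1}^2)/d_i, a_{i+1} = floor((a_0 + m_{i+1})/d_{i+1}):
  m_1 = 1*44 - 0 = 44, d_1 = (2007 - 44^2)/1 = 71/1 = 71, a_1 = floor((44 + 44)/71) = 1.
  m_2 = 71*1 - 44 = 27, d_2 = (2007 - 27^2)/71 = 1278/71 = 18, a_2 = floor((44 + 27)/18) = 3.
  m_3 = 18*3 - 27 = 27, d_3 = (2007 - 27^2)/18 = 1278/18 = 71, a_3 = floor((44 + 27)/71) = 1.
  m_4 = 71*1 - 27 = 44, d_4 = (2007 - 44^2)/71 = 71/71 = 1, a_4 = floor((44 + 44)/1) = 88.
  m_5 = 1*88 - 44 = 44, d_5 = (2007 - 44^2)/1 = 71/1 = 71: (m_5, d_5) = (m_1, d_1) = (44, 71), so from here the quotients repeat a_1, ..., a_4; the period length is 4.
So sqrt(2007) = [44; (1, 3, 1, 88)] with period length k = 4.
k is even, so the fundamental solution of x^2 - 2007y^2 = 1 is (p_{k-1}, q_{k-1}) = (p_3, q_3); compute convergents through index 3.
Convergents (p_i = a_i*p_{i-1} + p_{i-2}, q_i = a_i*q_{i-1} + q_{i-2} with p_{-2}=0, p_{-1}=1, q_{-2}=1, q_{-1}=0):
  i=0: a_0=44, p_0 = 44*1 + 0 = 44, q_0 = 44*0 + 1 = 1.
  i=1: a_1=1, p_1 = 1*44 + 1 = 45, q_1 = 1*1 + 0 = 1.
  i=2: a_2=3, p_2 = 3*45 + 44 = 179, q_2 = 3*1 + 1 = 4.
  i=3: a_3=1, p_3 = 1*179 + 45 = 224, q_3 = 1*4 + 1 = 5.
Check: 224^2 - 2007*5^2 = 50176 - 50175 = 1, so (x, y) = (224, 5) solves the equation, and by the theorem it is the least positive solution.

(x, y) = (224, 5)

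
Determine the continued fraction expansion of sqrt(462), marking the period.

[21; (2, 42)]

Write x_i = (sqrt(462) + m_i)/d_i with (m_0, d_0) = (0, 1). a_0 = floor(sqrt(462)) = 21, since 21^2 = 441 <= 462 < 484 = 22^2.
Iterate m_{i+1} = d_i*a_i - m_i, d_{i+1} = (462 - m_{i+1}^2)/d_i, a_{i+1} = floor((a_0 + m_{i+1})/d_{i+1}):
  m_1 = 1*21 - 0 = 21, d_1 = (462 - 21^2)/1 = 21/1 = 21, a_1 = floor((21 + 21)/21) = 2.
  m_2 = 21*2 - 21 = 21, d_2 = (462 - 21^2)/21 = 21/21 = 1, a_2 = floor((21 + 21)/1) = 42.
  m_3 = 1*42 - 21 = 21, d_3 = (462 - 21^2)/1 = 21/1 = 21: (m_3, d_3) = (m_1, d_1) = (21, 21), so from here the quotients repeat a_1, a_2; the period length is 2.
Hence the expansion of sqrt(462) is a_0 = 21 followed by the repeating block 2, 42 (period 2).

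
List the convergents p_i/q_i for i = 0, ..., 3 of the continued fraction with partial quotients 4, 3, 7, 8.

4/1, 13/3, 95/22, 773/179

Using the convergent recurrence p_i = a_i*p_{i-1} + p_{i-2}, q_i = a_i*q_{i-1} + q_{i-2} with p_{-2}=0, p_{-1}=1, q_{-2}=1, q_{-1}=0:
  i=0: a_0=4, p_0 = 4*1 + 0 = 4, q_0 = 4*0 + 1 = 1.
  i=1: a_1=3, p_1 = 3*4 + 1 = 13, q_1 = 3*1 + 0 = 3.
  i=2: a_2=7, p_2 = 7*13 + 4 = 95, q_2 = 7*3 + 1 = 22.
  i=3: a_3=8, p_3 = 8*95 + 13 = 773, q_3 = 8*22 + 3 = 179.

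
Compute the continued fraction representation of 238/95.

Run the Euclidean algorithm on 238 and 95; the successive quotients are the partial quotients a_0, a_1, ... (each step inverts the fractional part left over by the previous one):
  238 = 2*95 + 48, so a_0 = 2.
  95 = 1*48 + 47, so a_1 = 1.
  48 = 1*47 + 1, so a_2 = 1.
  47 = 47*1 + 0, so a_3 = 47.
The remainder reaches 0 after 4 divisions, so the expansion has 4 partial quotients, read off in order.

[2; 1, 1, 47]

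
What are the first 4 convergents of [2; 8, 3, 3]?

2/1, 17/8, 53/25, 176/83

Using the convergent recurrence p_i = a_i*p_{i-1} + p_{i-2}, q_i = a_i*q_{i-1} + q_{i-2} with p_{-2}=0, p_{-1}=1, q_{-2}=1, q_{-1}=0:
  i=0: a_0=2, p_0 = 2*1 + 0 = 2, q_0 = 2*0 + 1 = 1.
  i=1: a_1=8, p_1 = 8*2 + 1 = 17, q_1 = 8*1 + 0 = 8.
  i=2: a_2=3, p_2 = 3*17 + 2 = 53, q_2 = 3*8 + 1 = 25.
  i=3: a_3=3, p_3 = 3*53 + 17 = 176, q_3 = 3*25 + 8 = 83.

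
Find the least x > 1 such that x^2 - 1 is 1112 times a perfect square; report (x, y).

First expand sqrt(1112) as a continued fraction. With x_i = (sqrt(1112) + m_i)/d_i and (m_0, d_0) = (0, 1): a_0 = floor(sqrt(1112)) = 33, since 33^2 = 1089 <= 1112 < 1156 = 34^2.
Iterate m_{i+1} = d_i*a_i - m_i, d_{i+1} = (1112 - m_{i+1}^2)/d_i, a_{i+1} = floor((a_0 + m_{i+1})/d_{i+1}):
  m_1 = 1*33 - 0 = 33, d_1 = (1112 - 33^2)/1 = 23/1 = 23, a_1 = floor((33 + 33)/23) = 2.
  m_2 = 23*2 - 33 = 13, d_2 = (1112 - 13^2)/23 = 943/23 = 41, a_2 = floor((33 + 13)/41) = 1.
  m_3 = 41*1 - 13 = 28, d_3 = (1112 - 28^2)/41 = 328/41 = 8, a_3 = floor((33 + 28)/8) = 7.
  m_4 = 8*7 - 28 = 28, d_4 = (1112 - 28^2)/8 = 328/8 = 41, a_4 = floor((33 + 28)/41) = 1.
  m_5 = 41*1 - 28 = 13, d_5 = (1112 - 13^2)/41 = 943/41 = 23, a_5 = floor((33 + 13)/23) = 2.
  m_6 = 23*2 - 13 = 33, d_6 = (1112 - 33^2)/23 = 23/23 = 1, a_6 = floor((33 + 33)/1) = 66.
  m_7 = 1*66 - 33 = 33, d_7 = (1112 - 33^2)/1 = 23/1 = 23: (m_7, d_7) = (m_1, d_1) = (33, 23), so from here the quotients repeat a_1, ..., a_6; the period length is 6.
So sqrt(1112) = [33; (2, 1, 7, 1, 2, 66)] with period length k = 6.
k is even, so the fundamental solution of x^2 - 1112y^2 = 1 is (p_{k-1}, q_{k-1}) = (p_5, q_5); compute convergents through index 5.
Convergents (p_i = a_i*p_{i-1} + p_{i-2}, q_i = a_i*q_{i-1} + q_{i-2} with p_{-2}=0, p_{-1}=1, q_{-2}=1, q_{-1}=0):
  i=0: a_0=33, p_0 = 33*1 + 0 = 33, q_0 = 33*0 + 1 = 1.
  i=1: a_1=2, p_1 = 2*33 + 1 = 67, q_1 = 2*1 + 0 = 2.
  i=2: a_2=1, p_2 = 1*67 + 33 = 100, q_2 = 1*2 + 1 = 3.
  i=3: a_3=7, p_3 = 7*100 + 67 = 767, q_3 = 7*3 + 2 = 23.
  i=4: a_4=1, p_4 = 1*767 + 100 = 867, q_4 = 1*23 + 3 = 26.
  i=5: a_5=2, p_5 = 2*867 + 767 = 2501, q_5 = 2*26 + 23 = 75.
Check: 2501^2 - 1112*75^2 = 6255001 - 6255000 = 1, so (x, y) = (2501, 75) solves the equation, and by the theorem it is the least positive solution.

(x, y) = (2501, 75)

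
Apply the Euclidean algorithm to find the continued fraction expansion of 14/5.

Run the Euclidean algorithm on 14 and 5; the successive quotients are the partial quotients a_0, a_1, ... (each step inverts the fractional part left over by the previous one):
  14 = 2*5 + 4, so a_0 = 2.
  5 = 1*4 + 1, so a_1 = 1.
  4 = 4*1 + 0, so a_2 = 4.
The remainder reaches 0 after 3 divisions, so the expansion has 3 partial quotients, read off in order.

[2; 1, 4]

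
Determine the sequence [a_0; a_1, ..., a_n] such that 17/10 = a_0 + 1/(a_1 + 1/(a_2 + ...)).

Run the Euclidean algorithm on 17 and 10; the successive quotients are the partial quotients a_0, a_1, ... (each step inverts the fractional part left over by the previous one):
  17 = 1*10 + 7, so a_0 = 1.
  10 = 1*7 + 3, so a_1 = 1.
  7 = 2*3 + 1, so a_2 = 2.
  3 = 3*1 + 0, so a_3 = 3.
The remainder reaches 0 after 4 divisions, so the expansion has 4 partial quotients, read off in order.

[1; 1, 2, 3]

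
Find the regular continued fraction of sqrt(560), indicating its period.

Write x_i = (sqrt(560) + m_i)/d_i with (m_0, d_0) = (0, 1). a_0 = floor(sqrt(560)) = 23, since 23^2 = 529 <= 560 < 576 = 24^2.
Iterate m_{i+1} = d_i*a_i - m_i, d_{i+1} = (560 - m_{i+1}^2)/d_i, a_{i+1} = floor((a_0 + m_{i+1})/d_{i+1}):
  m_1 = 1*23 - 0 = 23, d_1 = (560 - 23^2)/1 = 31/1 = 31, a_1 = floor((23 + 23)/31) = 1.
  m_2 = 31*1 - 23 = 8, d_2 = (560 - 8^2)/31 = 496/31 = 16, a_2 = floor((23 + 8)/16) = 1.
  m_3 = 16*1 - 8 = 8, d_3 = (560 - 8^2)/16 = 496/16 = 31, a_3 = floor((23 + 8)/31) = 1.
  m_4 = 31*1 - 8 = 23, d_4 = (560 - 23^2)/31 = 31/31 = 1, a_4 = floor((23 + 23)/1) = 46.
  m_5 = 1*46 - 23 = 23, d_5 = (560 - 23^2)/1 = 31/1 = 31: (m_5, d_5) = (m_1, d_1) = (23, 31), so from here the quotients repeat a_1, ..., a_4; the period length is 4.
Hence the expansion of sqrt(560) is a_0 = 23 followed by the repeating block 1, 1, 1, 46 (period 4).

[23; (1, 1, 1, 46)]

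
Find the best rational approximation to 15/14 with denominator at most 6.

Expand x = 15/14 as a continued fraction with the Euclidean algorithm:
  15 = 1*14 + 1, so a_0 = 1.
  14 = 14*1 + 0, so a_1 = 14.
so x = [1; 14].
Convergents (p_i = a_i*p_{i-1} + p_{i-2}, q_i = a_i*q_{i-1} + q_{i-2} with p_{-2}=0, p_{-1}=1, q_{-2}=1, q_{-1}=0), until the denominator exceeds 6:
  i=0: a_0=1, p_0 = 1*1 + 0 = 1, q_0 = 1*0 + 1 = 1.
  i=1: a_1=14, p_1 = 14*1 + 1 = 15, q_1 = 14*1 + 0 = 14.
q_1 = 14 > 6, so the last convergent with denominator <= 6 is p_0/q_0 = 1/1.
The closest fraction with denominator <= 6 is either p_0/q_0 or the intermediate fraction (k*p_0 + p_{-1})/(k*q_0 + q_{-1}) with the largest k >= 1 whose denominator stays <= 6; these approach x as k grows, and every other convergent or intermediate fraction in range is farther away.
Largest k: floor((6 - q_{-1})/q_0) = floor((6 - 0)/1) = 6 (using the seeds p_{-1} = 1, q_{-1} = 0).
That gives (6*1 + 1)/(6*1 + 0) = 7/6.
Compare the errors: |x - 1/1| = |15*1 - 1*14|/(14*1) = 1/14, and |x - 7/6| = |15*6 - 7*14|/(14*6) = 8/84.
Cross-multiplying, 1*84 = 84 < 112 = 8*14, so 1/14 is smaller: the convergent 1/1 is closer to x than 7/6.

1/1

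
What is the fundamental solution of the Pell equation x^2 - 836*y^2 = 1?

First expand sqrt(836) as a continued fraction. With x_i = (sqrt(836) + m_i)/d_i and (m_0, d_0) = (0, 1): a_0 = floor(sqrt(836)) = 28, since 28^2 = 784 <= 836 < 841 = 29^2.
Iterate m_{i+1} = d_i*a_i - m_i, d_{i+1} = (836 - m_{i+1}^2)/d_i, a_{i+1} = floor((a_0 + m_{i+1})/d_{i+1}):
  m_1 = 1*28 - 0 = 28, d_1 = (836 - 28^2)/1 = 52/1 = 52, a_1 = floor((28 + 28)/52) = 1.
  m_2 = 52*1 - 28 = 24, d_2 = (836 - 24^2)/52 = 260/52 = 5, a_2 = floor((28 + 24)/5) = 10.
  m_3 = 5*10 - 24 = 26, d_3 = (836 - 26^2)/5 = 160/5 = 32, a_3 = floor((28 + 26)/32) = 1.
  m_4 = 32*1 - 26 = 6, d_4 = (836 - 6^2)/32 = 800/32 = 25, a_4 = floor((28 + 6)/25) = 1.
  m_5 = 25*1 - 6 = 19, d_5 = (836 - 19^2)/25 = 475/25 = 19, a_5 = floor((28 + 19)/19) = 2.
  m_6 = 19*2 - 19 = 19, d_6 = (836 - 19^2)/19 = 475/19 = 25, a_6 = floor((28 + 19)/25) = 1.
  m_7 = 25*1 - 19 = 6, d_7 = (836 - 6^2)/25 = 800/25 = 32, a_7 = floor((28 + 6)/32) = 1.
  m_8 = 32*1 - 6 = 26, d_8 = (836 - 26^2)/32 = 160/32 = 5, a_8 = floor((28 + 26)/5) = 10.
  m_9 = 5*10 - 26 = 24, d_9 = (836 - 24^2)/5 = 260/5 = 52, a_9 = floor((28 + 24)/52) = 1.
  m_10 = 52*1 - 24 = 28, d_10 = (836 - 28^2)/52 = 52/52 = 1, a_10 = floor((28 + 28)/1) = 56.
  m_11 = 1*56 - 28 = 28, d_11 = (836 - 28^2)/1 = 52/1 = 52: (m_11, d_11) = (m_1, d_1) = (28, 52), so from here the quotients repeat a_1, ..., a_10; the period length is 10.
So sqrt(836) = [28; (1, 10, 1, 1, 2, 1, 1, 10, 1, 56)] with period length k = 10.
k is even, so the fundamental solution of x^2 - 836y^2 = 1 is (p_{k-1}, q_{k-1}) = (p_9, q_9); compute convergents through index 9.
Convergents (p_i = a_i*p_{i-1} + p_{i-2}, q_i = a_i*q_{i-1} + q_{i-2} with p_{-2}=0, p_{-1}=1, q_{-2}=1, q_{-1}=0):
  i=0: a_0=28, p_0 = 28*1 + 0 = 28, q_0 = 28*0 + 1 = 1.
  i=1: a_1=1, p_1 = 1*28 + 1 = 29, q_1 = 1*1 + 0 = 1.
  i=2: a_2=10, p_2 = 10*29 + 28 = 318, q_2 = 10*1 + 1 = 11.
  i=3: a_3=1, p_3 = 1*318 + 29 = 347, q_3 = 1*11 + 1 = 12.
  i=4: a_4=1, p_4 = 1*347 + 318 = 665, q_4 = 1*12 + 11 = 23.
  i=5: a_5=2, p_5 = 2*665 + 347 = 1677, q_5 = 2*23 + 12 = 58.
  i=6: a_6=1, p_6 = 1*1677 + 665 = 2342, q_6 = 1*58 + 23 = 81.
  i=7: a_7=1, p_7 = 1*2342 + 1677 = 4019, q_7 = 1*81 + 58 = 139.
  i=8: a_8=10, p_8 = 10*4019 + 2342 = 42532, q_8 = 10*139 + 81 = 1471.
  i=9: a_9=1, p_9 = 1*42532 + 4019 = 46551, q_9 = 1*1471 + 139 = 1610.
Check: 46551^2 - 836*1610^2 = 2166995601 - 2166995600 = 1, so (x, y) = (46551, 1610) solves the equation, and by the theorem it is the least positive solution.

(x, y) = (46551, 1610)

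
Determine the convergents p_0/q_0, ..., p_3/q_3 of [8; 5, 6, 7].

8/1, 41/5, 254/31, 1819/222

Using the convergent recurrence p_i = a_i*p_{i-1} + p_{i-2}, q_i = a_i*q_{i-1} + q_{i-2} with p_{-2}=0, p_{-1}=1, q_{-2}=1, q_{-1}=0:
  i=0: a_0=8, p_0 = 8*1 + 0 = 8, q_0 = 8*0 + 1 = 1.
  i=1: a_1=5, p_1 = 5*8 + 1 = 41, q_1 = 5*1 + 0 = 5.
  i=2: a_2=6, p_2 = 6*41 + 8 = 254, q_2 = 6*5 + 1 = 31.
  i=3: a_3=7, p_3 = 7*254 + 41 = 1819, q_3 = 7*31 + 5 = 222.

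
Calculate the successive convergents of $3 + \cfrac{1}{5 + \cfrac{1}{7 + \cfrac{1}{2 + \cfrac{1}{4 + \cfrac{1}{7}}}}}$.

3/1, 16/5, 115/36, 246/77, 1099/344, 7939/2485

Using the convergent recurrence p_i = a_i*p_{i-1} + p_{i-2}, q_i = a_i*q_{i-1} + q_{i-2} with p_{-2}=0, p_{-1}=1, q_{-2}=1, q_{-1}=0:
  i=0: a_0=3, p_0 = 3*1 + 0 = 3, q_0 = 3*0 + 1 = 1.
  i=1: a_1=5, p_1 = 5*3 + 1 = 16, q_1 = 5*1 + 0 = 5.
  i=2: a_2=7, p_2 = 7*16 + 3 = 115, q_2 = 7*5 + 1 = 36.
  i=3: a_3=2, p_3 = 2*115 + 16 = 246, q_3 = 2*36 + 5 = 77.
  i=4: a_4=4, p_4 = 4*246 + 115 = 1099, q_4 = 4*77 + 36 = 344.
  i=5: a_5=7, p_5 = 7*1099 + 246 = 7939, q_5 = 7*344 + 77 = 2485.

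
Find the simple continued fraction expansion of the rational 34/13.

[2; 1, 1, 1, 1, 2]

Run the Euclidean algorithm on 34 and 13; the successive quotients are the partial quotients a_0, a_1, ... (each step inverts the fractional part left over by the previous one):
  34 = 2*13 + 8, so a_0 = 2.
  13 = 1*8 + 5, so a_1 = 1.
  8 = 1*5 + 3, so a_2 = 1.
  5 = 1*3 + 2, so a_3 = 1.
  3 = 1*2 + 1, so a_4 = 1.
  2 = 2*1 + 0, so a_5 = 2.
The remainder reaches 0 after 6 divisions, so the expansion has 6 partial quotients, read off in order.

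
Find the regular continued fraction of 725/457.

Run the Euclidean algorithm on 725 and 457; the successive quotients are the partial quotients a_0, a_1, ... (each step inverts the fractional part left over by the previous one):
  725 = 1*457 + 268, so a_0 = 1.
  457 = 1*268 + 189, so a_1 = 1.
  268 = 1*189 + 79, so a_2 = 1.
  189 = 2*79 + 31, so a_3 = 2.
  79 = 2*31 + 17, so a_4 = 2.
  31 = 1*17 + 14, so a_5 = 1.
  17 = 1*14 + 3, so a_6 = 1.
  14 = 4*3 + 2, so a_7 = 4.
  3 = 1*2 + 1, so a_8 = 1.
  2 = 2*1 + 0, so a_9 = 2.
The remainder reaches 0 after 10 divisions, so the expansion has 10 partial quotients, read off in order.

[1; 1, 1, 2, 2, 1, 1, 4, 1, 2]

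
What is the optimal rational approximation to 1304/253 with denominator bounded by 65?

67/13

Expand x = 1304/253 as a continued fraction with the Euclidean algorithm:
  1304 = 5*253 + 39, so a_0 = 5.
  253 = 6*39 + 19, so a_1 = 6.
  39 = 2*19 + 1, so a_2 = 2.
  19 = 19*1 + 0, so a_3 = 19.
so x = [5; 6, 2, 19].
Convergents (p_i = a_i*p_{i-1} + p_{i-2}, q_i = a_i*q_{i-1} + q_{i-2} with p_{-2}=0, p_{-1}=1, q_{-2}=1, q_{-1}=0), until the denominator exceeds 65:
  i=0: a_0=5, p_0 = 5*1 + 0 = 5, q_0 = 5*0 + 1 = 1.
  i=1: a_1=6, p_1 = 6*5 + 1 = 31, q_1 = 6*1 + 0 = 6.
  i=2: a_2=2, p_2 = 2*31 + 5 = 67, q_2 = 2*6 + 1 = 13.
  i=3: a_3=19, p_3 = 19*67 + 31 = 1304, q_3 = 19*13 + 6 = 253.
q_3 = 253 > 65, so the last convergent with denominator <= 65 is p_2/q_2 = 67/13.
The closest fraction with denominator <= 65 is either p_2/q_2 or the intermediate fraction (k*p_2 + p_1)/(k*q_2 + q_1) with the largest k >= 1 whose denominator stays <= 65; these approach x as k grows, and every other convergent or intermediate fraction in range is farther away.
Largest k: floor((65 - q_1)/q_2) = floor((65 - 6)/13) = 4.
That gives (4*67 + 31)/(4*13 + 6) = 299/58.
Compare the errors: |x - 67/13| = |1304*13 - 67*253|/(253*13) = 1/3289, and |x - 299/58| = |1304*58 - 299*253|/(253*58) = 15/14674.
Cross-multiplying, 1*14674 = 14674 < 49335 = 15*3289, so 1/3289 is smaller: the convergent 67/13 is closer to x than 299/58.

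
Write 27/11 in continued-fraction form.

[2; 2, 5]

Run the Euclidean algorithm on 27 and 11; the successive quotients are the partial quotients a_0, a_1, ... (each step inverts the fractional part left over by the previous one):
  27 = 2*11 + 5, so a_0 = 2.
  11 = 2*5 + 1, so a_1 = 2.
  5 = 5*1 + 0, so a_2 = 5.
The remainder reaches 0 after 3 divisions, so the expansion has 3 partial quotients, read off in order.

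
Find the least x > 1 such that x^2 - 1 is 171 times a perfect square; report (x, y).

First expand sqrt(171) as a continued fraction. With x_i = (sqrt(171) + m_i)/d_i and (m_0, d_0) = (0, 1): a_0 = floor(sqrt(171)) = 13, since 13^2 = 169 <= 171 < 196 = 14^2.
Iterate m_{i+1} = d_i*a_i - m_i, d_{i+1} = (171 - m_{i+1}^2)/d_i, a_{i+1} = floor((a_0 + m_{i+1})/d_{i+1}):
  m_1 = 1*13 - 0 = 13, d_1 = (171 - 13^2)/1 = 2/1 = 2, a_1 = floor((13 + 13)/2) = 13.
  m_2 = 2*13 - 13 = 13, d_2 = (171 - 13^2)/2 = 2/2 = 1, a_2 = floor((13 + 13)/1) = 26.
  m_3 = 1*26 - 13 = 13, d_3 = (171 - 13^2)/1 = 2/1 = 2: (m_3, d_3) = (m_1, d_1) = (13, 2), so from here the quotients repeat a_1, a_2; the period length is 2.
So sqrt(171) = [13; (13, 26)] with period length k = 2.
k is even, so the fundamental solution of x^2 - 171y^2 = 1 is (p_{k-1}, q_{k-1}) = (p_1, q_1); compute convergents through index 1.
Convergents (p_i = a_i*p_{i-1} + p_{i-2}, q_i = a_i*q_{i-1} + q_{i-2} with p_{-2}=0, p_{-1}=1, q_{-2}=1, q_{-1}=0):
  i=0: a_0=13, p_0 = 13*1 + 0 = 13, q_0 = 13*0 + 1 = 1.
  i=1: a_1=13, p_1 = 13*13 + 1 = 170, q_1 = 13*1 + 0 = 13.
Check: 170^2 - 171*13^2 = 28900 - 28899 = 1, so (x, y) = (170, 13) solves the equation, and by the theorem it is the least positive solution.

(x, y) = (170, 13)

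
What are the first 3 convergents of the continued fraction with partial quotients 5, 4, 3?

5/1, 21/4, 68/13

Using the convergent recurrence p_i = a_i*p_{i-1} + p_{i-2}, q_i = a_i*q_{i-1} + q_{i-2} with p_{-2}=0, p_{-1}=1, q_{-2}=1, q_{-1}=0:
  i=0: a_0=5, p_0 = 5*1 + 0 = 5, q_0 = 5*0 + 1 = 1.
  i=1: a_1=4, p_1 = 4*5 + 1 = 21, q_1 = 4*1 + 0 = 4.
  i=2: a_2=3, p_2 = 3*21 + 5 = 68, q_2 = 3*4 + 1 = 13.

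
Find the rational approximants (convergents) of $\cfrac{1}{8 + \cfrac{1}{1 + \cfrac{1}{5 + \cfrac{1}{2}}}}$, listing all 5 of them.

0/1, 1/8, 1/9, 6/53, 13/115

Using the convergent recurrence p_i = a_i*p_{i-1} + p_{i-2}, q_i = a_i*q_{i-1} + q_{i-2} with p_{-2}=0, p_{-1}=1, q_{-2}=1, q_{-1}=0:
  i=0: a_0=0, p_0 = 0*1 + 0 = 0, q_0 = 0*0 + 1 = 1.
  i=1: a_1=8, p_1 = 8*0 + 1 = 1, q_1 = 8*1 + 0 = 8.
  i=2: a_2=1, p_2 = 1*1 + 0 = 1, q_2 = 1*8 + 1 = 9.
  i=3: a_3=5, p_3 = 5*1 + 1 = 6, q_3 = 5*9 + 8 = 53.
  i=4: a_4=2, p_4 = 2*6 + 1 = 13, q_4 = 2*53 + 9 = 115.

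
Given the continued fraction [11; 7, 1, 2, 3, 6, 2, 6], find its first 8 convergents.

11/1, 78/7, 89/8, 256/23, 857/77, 5398/485, 11653/1047, 75316/6767

Using the convergent recurrence p_i = a_i*p_{i-1} + p_{i-2}, q_i = a_i*q_{i-1} + q_{i-2} with p_{-2}=0, p_{-1}=1, q_{-2}=1, q_{-1}=0:
  i=0: a_0=11, p_0 = 11*1 + 0 = 11, q_0 = 11*0 + 1 = 1.
  i=1: a_1=7, p_1 = 7*11 + 1 = 78, q_1 = 7*1 + 0 = 7.
  i=2: a_2=1, p_2 = 1*78 + 11 = 89, q_2 = 1*7 + 1 = 8.
  i=3: a_3=2, p_3 = 2*89 + 78 = 256, q_3 = 2*8 + 7 = 23.
  i=4: a_4=3, p_4 = 3*256 + 89 = 857, q_4 = 3*23 + 8 = 77.
  i=5: a_5=6, p_5 = 6*857 + 256 = 5398, q_5 = 6*77 + 23 = 485.
  i=6: a_6=2, p_6 = 2*5398 + 857 = 11653, q_6 = 2*485 + 77 = 1047.
  i=7: a_7=6, p_7 = 6*11653 + 5398 = 75316, q_7 = 6*1047 + 485 = 6767.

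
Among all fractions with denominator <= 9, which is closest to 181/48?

34/9

Expand x = 181/48 as a continued fraction with the Euclidean algorithm:
  181 = 3*48 + 37, so a_0 = 3.
  48 = 1*37 + 11, so a_1 = 1.
  37 = 3*11 + 4, so a_2 = 3.
  11 = 2*4 + 3, so a_3 = 2.
  4 = 1*3 + 1, so a_4 = 1.
  3 = 3*1 + 0, so a_5 = 3.
so x = [3; 1, 3, 2, 1, 3].
Convergents (p_i = a_i*p_{i-1} + p_{i-2}, q_i = a_i*q_{i-1} + q_{i-2} with p_{-2}=0, p_{-1}=1, q_{-2}=1, q_{-1}=0), until the denominator exceeds 9:
  i=0: a_0=3, p_0 = 3*1 + 0 = 3, q_0 = 3*0 + 1 = 1.
  i=1: a_1=1, p_1 = 1*3 + 1 = 4, q_1 = 1*1 + 0 = 1.
  i=2: a_2=3, p_2 = 3*4 + 3 = 15, q_2 = 3*1 + 1 = 4.
  i=3: a_3=2, p_3 = 2*15 + 4 = 34, q_3 = 2*4 + 1 = 9.
  i=4: a_4=1, p_4 = 1*34 + 15 = 49, q_4 = 1*9 + 4 = 13.
q_4 = 13 > 9, so the last convergent with denominator <= 9 is p_3/q_3 = 34/9.
The closest fraction with denominator <= 9 is either p_3/q_3 or the intermediate fraction (k*p_3 + p_2)/(k*q_3 + q_2) with the largest k >= 1 whose denominator stays <= 9; these approach x as k grows, and every other convergent or intermediate fraction in range is farther away.
Largest k: floor((9 - q_2)/q_3) = floor((9 - 4)/9) = 0.
Since k = 0, no intermediate fraction beyond p_3/q_3 has denominator <= 9, so the convergent 34/9 is the closest (its error is |181*9 - 34*48|/(48*9) = 3/432).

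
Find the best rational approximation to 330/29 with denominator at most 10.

Expand x = 330/29 as a continued fraction with the Euclidean algorithm:
  330 = 11*29 + 11, so a_0 = 11.
  29 = 2*11 + 7, so a_1 = 2.
  11 = 1*7 + 4, so a_2 = 1.
  7 = 1*4 + 3, so a_3 = 1.
  4 = 1*3 + 1, so a_4 = 1.
  3 = 3*1 + 0, so a_5 = 3.
so x = [11; 2, 1, 1, 1, 3].
Convergents (p_i = a_i*p_{i-1} + p_{i-2}, q_i = a_i*q_{i-1} + q_{i-2} with p_{-2}=0, p_{-1}=1, q_{-2}=1, q_{-1}=0), until the denominator exceeds 10:
  i=0: a_0=11, p_0 = 11*1 + 0 = 11, q_0 = 11*0 + 1 = 1.
  i=1: a_1=2, p_1 = 2*11 + 1 = 23, q_1 = 2*1 + 0 = 2.
  i=2: a_2=1, p_2 = 1*23 + 11 = 34, q_2 = 1*2 + 1 = 3.
  i=3: a_3=1, p_3 = 1*34 + 23 = 57, q_3 = 1*3 + 2 = 5.
  i=4: a_4=1, p_4 = 1*57 + 34 = 91, q_4 = 1*5 + 3 = 8.
  i=5: a_5=3, p_5 = 3*91 + 57 = 330, q_5 = 3*8 + 5 = 29.
q_5 = 29 > 10, so the last convergent with denominator <= 10 is p_4/q_4 = 91/8.
The closest fraction with denominator <= 10 is either p_4/q_4 or the intermediate fraction (k*p_4 + p_3)/(k*q_4 + q_3) with the largest k >= 1 whose denominator stays <= 10; these approach x as k grows, and every other convergent or intermediate fraction in range is farther away.
Largest k: floor((10 - q_3)/q_4) = floor((10 - 5)/8) = 0.
Since k = 0, no intermediate fraction beyond p_4/q_4 has denominator <= 10, so the convergent 91/8 is the closest (its error is |330*8 - 91*29|/(29*8) = 1/232).

91/8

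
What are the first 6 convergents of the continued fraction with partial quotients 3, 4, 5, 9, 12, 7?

Using the convergent recurrence p_i = a_i*p_{i-1} + p_{i-2}, q_i = a_i*q_{i-1} + q_{i-2} with p_{-2}=0, p_{-1}=1, q_{-2}=1, q_{-1}=0:
  i=0: a_0=3, p_0 = 3*1 + 0 = 3, q_0 = 3*0 + 1 = 1.
  i=1: a_1=4, p_1 = 4*3 + 1 = 13, q_1 = 4*1 + 0 = 4.
  i=2: a_2=5, p_2 = 5*13 + 3 = 68, q_2 = 5*4 + 1 = 21.
  i=3: a_3=9, p_3 = 9*68 + 13 = 625, q_3 = 9*21 + 4 = 193.
  i=4: a_4=12, p_4 = 12*625 + 68 = 7568, q_4 = 12*193 + 21 = 2337.
  i=5: a_5=7, p_5 = 7*7568 + 625 = 53601, q_5 = 7*2337 + 193 = 16552.

3/1, 13/4, 68/21, 625/193, 7568/2337, 53601/16552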